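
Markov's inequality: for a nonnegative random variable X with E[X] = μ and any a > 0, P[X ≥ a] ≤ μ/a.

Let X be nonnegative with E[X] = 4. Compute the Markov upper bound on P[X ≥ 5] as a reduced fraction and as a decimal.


μ = E[X] = 4, a = 5.
Markov: P[X ≥ 5] ≤ μ/a = (4)/5 = 4/5.
Numerically: ≈ 0.800000.
(Since a = 5 > μ = 4.000000, the bound 4/5 is < 1 and informative.)

P[X ≥ 5] ≤ 4/5 ≈ 0.800000.


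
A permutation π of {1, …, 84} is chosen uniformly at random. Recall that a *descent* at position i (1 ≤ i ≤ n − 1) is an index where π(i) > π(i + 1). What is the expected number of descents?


Write X = Σ X_I over i = 1, …, 83, with X_I the indicator of one descent.
There are 83 indicators.
For each fixed i, the pair (π(i), π(i+1)) is a uniformly random ordered pair of distinct values from {1, …, 84}; by symmetry P[π(i) > π(i+1)] = 1/2.
By linearity: E[X] = 83 · (1/2) = (84 − 1) · (1/2) = 83/2 ≈ 41.50000.

E[X] = 83/2 = 41.50000.


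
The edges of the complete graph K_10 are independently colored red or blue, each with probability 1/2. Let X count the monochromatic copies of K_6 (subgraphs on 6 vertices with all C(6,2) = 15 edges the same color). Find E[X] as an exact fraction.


Let X = Σ_S X_S over the C(10, 6) = 210 subsets S of size 6, where X_S = 1 if the K_6 on S is monochromatic.
For a fixed S, the K_6 on S has C(6, 2) = 15 edges. P[all 15 edges red] = (1/2)^15, and likewise for blue, so P[monochromatic] = 2·(1/2)^15 = 2^{1 − 15} = 1/16384.
Summing: E[X] = C(10, 6) · 2^{1 − 15} = 210 · 1/16384 = 105/8192.
Numerically: E[X] ≈ 0.0128.

E[X] = C(10,6)·2^(1−C(6,2)) = 105/8192 ≈ 0.0128.


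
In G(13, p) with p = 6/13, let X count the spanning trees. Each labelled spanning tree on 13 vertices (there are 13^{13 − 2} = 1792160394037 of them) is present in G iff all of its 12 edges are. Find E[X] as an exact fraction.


K_13 has 13^{13 − 2} = 1792160394037 labelled spanning trees.
For each such spanning tree H, let X_H = 1 if all 12 edges of H are present in G. Then P[X_H = 1] = p^{12} = (6/13)^{12} = 2176782336/23298085122481.
By linearity: E[X] = Σ_H E[X_H] = 1792160394037 · p^{12} = 1792160394037 · 2176782336/23298085122481 = 2176782336/13.
Numerically: E[X] ≈ 1.674e+08.

E[X] = 1792160394037 · (6/13)^{12} = 2176782336/13 ≈ 1.674e+08.


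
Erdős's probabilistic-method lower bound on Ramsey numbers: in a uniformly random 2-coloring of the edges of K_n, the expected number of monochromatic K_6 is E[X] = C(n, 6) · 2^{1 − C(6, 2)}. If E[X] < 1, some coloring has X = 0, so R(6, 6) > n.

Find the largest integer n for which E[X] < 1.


We need C(n, 6) · 2^{1 − 15} < 1, i.e. C(n, 6) < 2^{15 − 1} = 16384.
Check values of n near the boundary:
  n = 13: C(13, 6) = 1716; 1716 < 16384? YES
  n = 14: C(14, 6) = 3003; 3003 < 16384? YES
  n = 15: C(15, 6) = 5005; 5005 < 16384? YES
  n = 16: C(16, 6) = 8008; 8008 < 16384? YES
  n = 17: C(17, 6) = 12376; 12376 < 16384? YES
  n = 18: C(18, 6) = 18564; 18564 < 16384? NO
  n = 19: C(19, 6) = 27132; 27132 < 16384? NO
  n = 20: C(20, 6) = 38760; 38760 < 16384? NO
The largest n with C(n, 6) < 16384 is n = 17 (where E[X] = 1547/2048 ≈ 0.755371). Hence R(6, 6) > 17, i.e. R(6, 6) ≥ 18.

Largest n = 17; hence R(6, 6) > 17.


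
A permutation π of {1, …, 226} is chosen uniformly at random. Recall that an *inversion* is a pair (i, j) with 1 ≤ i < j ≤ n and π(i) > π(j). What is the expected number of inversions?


Write X = Σ X_I over the C(226, 2) = 25425 pairs i < j, with X_I the indicator of one inversion.
There are 25425 indicators.
For each fixed pair i < j, the values π(i) and π(j) are two distinct elements of {1, …, 226} in uniformly random order; by symmetry P[π(i) > π(j)] = 1/2.
By linearity: E[X] = 25425 · (1/2) = C(226, 2) · (1/2) = 25425/2 = 25425/2 ≈ 12712.500.

E[X] = 25425/2 = 12712.500.


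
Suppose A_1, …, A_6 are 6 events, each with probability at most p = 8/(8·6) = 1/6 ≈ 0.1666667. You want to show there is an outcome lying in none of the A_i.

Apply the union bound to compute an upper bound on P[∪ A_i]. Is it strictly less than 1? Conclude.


Union bound: P[∪_{i=1}^{6} A_i] ≤ Σ_i P[A_i] ≤ 6·p = 6·(1/6) = 1.
Numerically: 1 ≈ 1.0000000.
Is 1 < 1? NO.
Since the bound 1 is ≥ 1, the union bound is uninformative here; it does NOT by itself certify existence.

6·p = 1 ≈ 1.0000000; existence NOT certified by the union bound.


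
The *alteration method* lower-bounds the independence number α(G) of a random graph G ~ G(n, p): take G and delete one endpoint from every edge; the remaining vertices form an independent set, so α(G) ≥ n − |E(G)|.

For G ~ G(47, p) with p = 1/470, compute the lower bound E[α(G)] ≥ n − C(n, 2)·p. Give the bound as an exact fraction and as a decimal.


E[|E(G)|] = C(47, 2)·p = 1081 · (1/470) = 23/10.
E[α(G)] ≥ n − E[|E(G)|] = 47 − 23/10 = 447/10.
Numerically: ≈ 44.70000.
(This is only a lower bound; the true E[α(G)] may be larger.)

E[α(G)] ≥ 447/10 ≈ 44.70000.


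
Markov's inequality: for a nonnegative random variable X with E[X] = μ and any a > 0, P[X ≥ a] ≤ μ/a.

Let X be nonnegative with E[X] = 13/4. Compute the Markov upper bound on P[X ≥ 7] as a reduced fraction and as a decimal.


μ = E[X] = 13/4, a = 7.
Markov: P[X ≥ 7] ≤ μ/a = (13/4)/7 = 13/28.
Numerically: ≈ 0.464286.
(Since a = 7 > μ = 3.250000, the bound 13/28 is < 1 and informative.)

P[X ≥ 7] ≤ 13/28 ≈ 0.464286.


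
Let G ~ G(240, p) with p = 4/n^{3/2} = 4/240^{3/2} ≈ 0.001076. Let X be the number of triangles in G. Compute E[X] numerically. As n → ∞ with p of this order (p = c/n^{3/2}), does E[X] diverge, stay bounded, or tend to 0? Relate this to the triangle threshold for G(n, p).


Number of potential triangles: C(240, 3) = 2275280.
Each occurs with probability p³ ≈ (0.001076)³ ≈ 1.245172e-09.
By linearity: E[X] = C(240, 3)·p³ ≈ 2275280 · 1.245172e-09 ≈ 0.0028.
Since α = 3/2 > 1, p = c/n^{3/2} = o(1/n) is below the triangle threshold p ~ 1/n. Asymptotically E[X] ~ (c³/6)·n^{3(1−α)} = (4³/6)·n^{-1.5} → 0, so by Markov's inequality G has no triangles w.h.p.

E[X] ≈ 0.0028; in regime p = Θ(1/n^{3/2}) E[X] tends to 0 (below the triangle threshold p ~ 1/n).


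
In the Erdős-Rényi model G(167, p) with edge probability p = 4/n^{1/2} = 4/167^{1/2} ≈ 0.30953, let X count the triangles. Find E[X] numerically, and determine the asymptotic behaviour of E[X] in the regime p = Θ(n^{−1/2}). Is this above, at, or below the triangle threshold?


Number of potential triangles: C(167, 3) = 762355.
Each occurs with probability p³ ≈ (0.30953)³ ≈ 2.9655501e-02.
By linearity: E[X] = C(167, 3)·p³ ≈ 762355 · 2.9655501e-02 ≈ 22608.01956.
Since α = 1/2 < 1, p = c/n^{1/2} ≫ 1/n is above the triangle threshold p ~ 1/n. Asymptotically E[X] ~ (c³/6)·n^{3(1−α)} = (4³/6)·n^{1.5} → ∞; triangles are abundant w.h.p.

E[X] ≈ 22608.01956; in regime p = Θ(1/n^{1/2}) E[X] diverges (above the triangle threshold p ~ 1/n).


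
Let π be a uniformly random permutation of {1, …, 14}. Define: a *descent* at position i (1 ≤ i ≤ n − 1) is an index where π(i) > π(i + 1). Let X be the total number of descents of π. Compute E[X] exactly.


Write X = Σ X_I over i = 1, …, 13, with X_I the indicator of one descent.
There are 13 indicators.
For each fixed i, the pair (π(i), π(i+1)) is a uniformly random ordered pair of distinct values from {1, …, 14}; by symmetry P[π(i) > π(i+1)] = 1/2.
By linearity: E[X] = 13 · (1/2) = (14 − 1) · (1/2) = 13/2 ≈ 6.500.

E[X] = 13/2 = 6.500.


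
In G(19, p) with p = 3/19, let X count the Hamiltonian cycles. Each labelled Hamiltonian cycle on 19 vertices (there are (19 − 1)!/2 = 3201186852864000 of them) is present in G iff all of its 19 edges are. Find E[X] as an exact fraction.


K_19 has (19 − 1)!/2 = 3201186852864000 labelled Hamiltonian cycles.
For each such Hamiltonian cycle H, let X_H = 1 if all 19 edges of H are present in G. Then P[X_H = 1] = p^{19} = (3/19)^{19} = 1162261467/1978419655660313589123979.
By linearity: E[X] = Σ_H E[X_H] = 3201186852864000 · p^{19} = 3201186852864000 · 1162261467/1978419655660313589123979 = 3720616127750825791488000/1978419655660313589123979.
Numerically: E[X] ≈ 1.881.

E[X] = 3201186852864000 · (3/19)^{19} = 3720616127750825791488000/1978419655660313589123979 ≈ 1.881.


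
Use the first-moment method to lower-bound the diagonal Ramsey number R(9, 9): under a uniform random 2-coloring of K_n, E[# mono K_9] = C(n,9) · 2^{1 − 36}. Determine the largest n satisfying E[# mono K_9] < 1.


We need C(n, 9) · 2^{1 − 36} < 1, i.e. C(n, 9) < 2^{36 − 1} = 34359738368.
Check values of n near the boundary:
  n = 61: C(61, 9) = 17341763505; 17341763505 < 34359738368? YES
  n = 62: C(62, 9) = 20286591270; 20286591270 < 34359738368? YES
  n = 63: C(63, 9) = 23667689815; 23667689815 < 34359738368? YES
  n = 64: C(64, 9) = 27540584512; 27540584512 < 34359738368? YES
  n = 65: C(65, 9) = 31966749880; 31966749880 < 34359738368? YES
  n = 66: C(66, 9) = 37014131440; 37014131440 < 34359738368? NO
  n = 67: C(67, 9) = 42757703560; 42757703560 < 34359738368? NO
  n = 68: C(68, 9) = 49280065120; 49280065120 < 34359738368? NO
The largest n with C(n, 9) < 34359738368 is n = 65 (where E[X] = 3995843735/4294967296 ≈ 0.930). Hence R(9, 9) > 65, i.e. R(9, 9) ≥ 66.

Largest n = 65; hence R(9, 9) > 65.


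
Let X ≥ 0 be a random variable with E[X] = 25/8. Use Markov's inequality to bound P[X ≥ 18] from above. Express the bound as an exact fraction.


μ = E[X] = 25/8, a = 18.
Markov: P[X ≥ 18] ≤ μ/a = (25/8)/18 = 25/144.
Numerically: ≈ 0.174.
(Since a = 18 > μ = 3.125, the bound 25/144 is < 1 and informative.)

P[X ≥ 18] ≤ 25/144 ≈ 0.174.


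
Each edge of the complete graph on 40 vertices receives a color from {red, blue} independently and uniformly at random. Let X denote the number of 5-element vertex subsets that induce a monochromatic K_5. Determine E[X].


Let X = Σ_S X_S over the C(40, 5) = 658008 subsets S of size 5, where X_S = 1 if the K_5 on S is monochromatic.
For a fixed S, the K_5 on S has C(5, 2) = 10 edges. P[all 10 edges red] = (1/2)^10, and likewise for blue, so P[monochromatic] = 2·(1/2)^10 = 2^{1 − 10} = 1/512.
By linearity: E[X] = C(40, 5) · 2^{1 − 10} = 658008 · 1/512 = 82251/64.
Numerically: E[X] ≈ 1285.172.

E[X] = C(40,5)·2^(1−C(5,2)) = 82251/64 ≈ 1285.172.


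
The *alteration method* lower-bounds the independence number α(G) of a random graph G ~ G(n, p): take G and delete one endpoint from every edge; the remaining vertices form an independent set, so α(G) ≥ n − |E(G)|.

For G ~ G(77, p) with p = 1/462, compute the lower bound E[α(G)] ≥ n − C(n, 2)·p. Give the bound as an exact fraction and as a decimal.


E[|E(G)|] = C(77, 2)·p = 2926 · (1/462) = 19/3.
E[α(G)] ≥ n − E[|E(G)|] = 77 − 19/3 = 212/3.
Numerically: ≈ 70.6667.
(This is only a lower bound; the true E[α(G)] may be larger.)

E[α(G)] ≥ 212/3 ≈ 70.6667.


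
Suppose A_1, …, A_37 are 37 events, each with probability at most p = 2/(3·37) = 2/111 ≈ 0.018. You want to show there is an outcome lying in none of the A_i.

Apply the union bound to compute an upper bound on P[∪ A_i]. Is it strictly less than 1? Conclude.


Union bound: P[∪_{i=1}^{37} A_i] ≤ Σ_i P[A_i] ≤ 37·p = 37·(2/111) = 2/3.
Numerically: 2/3 ≈ 0.667.
Is 2/3 < 1? YES.
Since P[∪ A_i] ≤ 2/3 < 1, the complement has P[∩ A_i^c] ≥ 1 − 2/3 = 1/3 > 0, so some outcome avoids every A_i.

37·p = 2/3 ≈ 0.667; existence CERTIFIED by the union bound.


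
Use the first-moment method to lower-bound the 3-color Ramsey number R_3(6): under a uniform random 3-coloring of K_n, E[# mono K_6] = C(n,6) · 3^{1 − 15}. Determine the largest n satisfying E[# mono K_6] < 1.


We need C(n, 6) · 3^{1 − 15} < 1, i.e. C(n, 6) < 3^{15 − 1} = 4782969.
Check values of n near the boundary:
  n = 36: C(36, 6) = 1947792; 1947792 < 4782969? YES
  n = 37: C(37, 6) = 2324784; 2324784 < 4782969? YES
  n = 38: C(38, 6) = 2760681; 2760681 < 4782969? YES
  n = 39: C(39, 6) = 3262623; 3262623 < 4782969? YES
  n = 40: C(40, 6) = 3838380; 3838380 < 4782969? YES
  n = 41: C(41, 6) = 4496388; 4496388 < 4782969? YES
  n = 42: C(42, 6) = 5245786; 5245786 < 4782969? NO
  n = 43: C(43, 6) = 6096454; 6096454 < 4782969? NO
The largest n with C(n, 6) < 4782969 is n = 41 (where E[X] = 1498796/1594323 ≈ 0.9400830). Hence R_3(6) > 41, i.e. R_3(6) ≥ 42.

Largest n = 41; hence R_3(6) > 41.


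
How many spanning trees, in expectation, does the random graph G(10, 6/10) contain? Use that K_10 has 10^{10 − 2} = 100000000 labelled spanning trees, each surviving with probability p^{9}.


K_10 has 10^{10 − 2} = 100000000 labelled spanning trees.
For each such spanning tree H, let X_H = 1 if all 9 edges of H are present in G. Then P[X_H = 1] = p^{9} = (3/5)^{9} = 19683/1953125.
By linearity of expectation: E[X] = Σ_H E[X_H] = 100000000 · p^{9} = 100000000 · 19683/1953125 = 5038848/5.
Numerically: E[X] ≈ 1.01e+06.

E[X] = 100000000 · (3/5)^{9} = 5038848/5 ≈ 1.01e+06.


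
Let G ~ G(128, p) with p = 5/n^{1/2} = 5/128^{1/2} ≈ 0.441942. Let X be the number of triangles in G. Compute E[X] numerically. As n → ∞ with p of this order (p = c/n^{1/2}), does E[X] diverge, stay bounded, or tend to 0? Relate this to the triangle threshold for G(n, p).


Number of potential triangles: C(128, 3) = 341376.
Each occurs with probability p³ ≈ (0.441942)³ ≈ 8.63167458e-02.
By linearity: E[X] = C(128, 3)·p³ ≈ 341376 · 8.63167458e-02 ≈ 29466.465397.
Since α = 1/2 < 1, p = c/n^{1/2} ≫ 1/n is above the triangle threshold p ~ 1/n. Asymptotically E[X] ~ (c³/6)·n^{3(1−α)} = (5³/6)·n^{1.5} → ∞; triangles are abundant w.h.p.

E[X] ≈ 29466.465397; in regime p = Θ(1/n^{1/2}) E[X] diverges (above the triangle threshold p ~ 1/n).


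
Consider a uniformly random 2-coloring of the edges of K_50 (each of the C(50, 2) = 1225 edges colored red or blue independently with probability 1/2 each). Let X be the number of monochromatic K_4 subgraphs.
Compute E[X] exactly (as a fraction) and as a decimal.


Let X = Σ_S X_S over the C(50, 4) = 230300 subsets S of size 4, where X_S = 1 if the K_4 on S is monochromatic.
For a fixed S, the K_4 on S has C(4, 2) = 6 edges. P[all 6 edges red] = (1/2)^6, and likewise for blue, so P[monochromatic] = 2·(1/2)^6 = 2^{1 − 6} = 1/32.
By linearity: E[X] = C(50, 4) · 2^{1 − 6} = 230300 · 1/32 = 57575/8.
Numerically: E[X] ≈ 7196.875.

E[X] = C(50,4)·2^(1−C(4,2)) = 57575/8 ≈ 7196.875.


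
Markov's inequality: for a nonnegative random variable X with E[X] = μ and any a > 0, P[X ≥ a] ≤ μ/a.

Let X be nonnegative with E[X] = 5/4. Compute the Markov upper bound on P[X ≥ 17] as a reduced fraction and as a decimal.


μ = E[X] = 5/4, a = 17.
Markov: P[X ≥ 17] ≤ μ/a = (5/4)/17 = 5/68.
Numerically: ≈ 0.074.
(Since a = 17 > μ = 1.250, the bound 5/68 is < 1 and informative.)

P[X ≥ 17] ≤ 5/68 ≈ 0.074.


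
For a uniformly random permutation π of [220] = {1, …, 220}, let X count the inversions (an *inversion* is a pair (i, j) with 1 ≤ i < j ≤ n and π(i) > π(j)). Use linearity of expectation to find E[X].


Write X = Σ X_I over the C(220, 2) = 24090 pairs i < j, with X_I the indicator of one inversion.
There are 24090 indicators.
For each fixed pair i < j, the values π(i) and π(j) are two distinct elements of {1, …, 220} in uniformly random order; by symmetry P[π(i) > π(j)] = 1/2.
By linearity: E[X] = 24090 · (1/2) = C(220, 2) · (1/2) = 24090/2 = 12045 ≈ 12045.0000.

E[X] = 12045 = 12045.0000.


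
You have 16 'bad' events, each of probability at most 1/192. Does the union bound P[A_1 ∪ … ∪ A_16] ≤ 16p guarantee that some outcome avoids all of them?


Union bound: P[∪_{i=1}^{16} A_i] ≤ Σ_i P[A_i] ≤ 16·p = 16·(1/192) = 1/12.
Numerically: 1/12 ≈ 0.08333.
Is 1/12 < 1? YES.
Since P[∪ A_i] ≤ 1/12 < 1, the complement has P[∩ A_i^c] ≥ 1 − 1/12 = 11/12 > 0, so some outcome avoids every A_i.

16·p = 1/12 ≈ 0.08333; existence CERTIFIED by the union bound.


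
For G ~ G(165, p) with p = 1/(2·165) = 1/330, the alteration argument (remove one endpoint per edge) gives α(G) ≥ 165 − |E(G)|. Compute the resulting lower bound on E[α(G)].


E[|E(G)|] = C(165, 2)·p = 13530 · (1/330) = 41.
E[α(G)] ≥ n − E[|E(G)|] = 165 − 41 = 124.
Numerically: ≈ 124.000000.
(This is only a lower bound; the true E[α(G)] may be larger.)

E[α(G)] ≥ 124 ≈ 124.000000.


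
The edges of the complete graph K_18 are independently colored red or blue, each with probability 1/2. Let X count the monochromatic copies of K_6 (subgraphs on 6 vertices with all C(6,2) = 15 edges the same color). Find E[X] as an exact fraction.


Let X = Σ_S X_S over the C(18, 6) = 18564 subsets S of size 6, where X_S = 1 if the K_6 on S is monochromatic.
For a fixed S, the K_6 on S has C(6, 2) = 15 edges. P[all 15 edges red] = (1/2)^15, and likewise for blue, so P[monochromatic] = 2·(1/2)^15 = 2^{1 − 15} = 1/16384.
Summing: E[X] = C(18, 6) · 2^{1 − 15} = 18564 · 1/16384 = 4641/4096.
Numerically: E[X] ≈ 1.13306.

E[X] = C(18,6)·2^(1−C(6,2)) = 4641/4096 ≈ 1.13306.


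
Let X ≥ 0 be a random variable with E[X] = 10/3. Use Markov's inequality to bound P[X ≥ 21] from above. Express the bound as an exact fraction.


μ = E[X] = 10/3, a = 21.
Markov: P[X ≥ 21] ≤ μ/a = (10/3)/21 = 10/63.
Numerically: ≈ 0.1587.
(Since a = 21 > μ = 3.3333, the bound 10/63 is < 1 and informative.)

P[X ≥ 21] ≤ 10/63 ≈ 0.1587.


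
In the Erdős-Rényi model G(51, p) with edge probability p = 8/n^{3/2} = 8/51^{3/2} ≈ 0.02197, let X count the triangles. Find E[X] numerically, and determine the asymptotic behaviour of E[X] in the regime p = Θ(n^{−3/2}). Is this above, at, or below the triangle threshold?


Number of potential triangles: C(51, 3) = 20825.
Each occurs with probability p³ ≈ (0.02197)³ ≈ 1.059752e-05.
By linearity: E[X] = C(51, 3)·p³ ≈ 20825 · 1.059752e-05 ≈ 0.2207.
Since α = 3/2 > 1, p = c/n^{3/2} = o(1/n) is below the triangle threshold p ~ 1/n. Asymptotically E[X] ~ (c³/6)·n^{3(1−α)} = (8³/6)·n^{-1.5} → 0, so by Markov's inequality G has no triangles w.h.p.

E[X] ≈ 0.2207; in regime p = Θ(1/n^{3/2}) E[X] tends to 0 (below the triangle threshold p ~ 1/n).


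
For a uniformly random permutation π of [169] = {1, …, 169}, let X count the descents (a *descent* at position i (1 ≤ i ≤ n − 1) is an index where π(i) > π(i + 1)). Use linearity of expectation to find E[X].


Write X = Σ X_I over i = 1, …, 168, with X_I the indicator of one descent.
There are 168 indicators.
For each fixed i, the pair (π(i), π(i+1)) is a uniformly random ordered pair of distinct values from {1, …, 169}; by symmetry P[π(i) > π(i+1)] = 1/2.
By linearity: E[X] = 168 · (1/2) = (169 − 1) · (1/2) = 84 ≈ 84.000.

E[X] = 84 = 84.000.


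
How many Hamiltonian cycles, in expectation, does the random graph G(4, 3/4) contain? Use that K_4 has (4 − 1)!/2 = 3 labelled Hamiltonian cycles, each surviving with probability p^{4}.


K_4 has (4 − 1)!/2 = 3 labelled Hamiltonian cycles.
For each such Hamiltonian cycle H, let X_H = 1 if all 4 edges of H are present in G. Then P[X_H = 1] = p^{4} = (3/4)^{4} = 81/256.
By linearity: E[X] = Σ_H E[X_H] = 3 · p^{4} = 3 · 81/256 = 243/256.
Numerically: E[X] ≈ 0.949219.

E[X] = 3 · (3/4)^{4} = 243/256 ≈ 0.949219.


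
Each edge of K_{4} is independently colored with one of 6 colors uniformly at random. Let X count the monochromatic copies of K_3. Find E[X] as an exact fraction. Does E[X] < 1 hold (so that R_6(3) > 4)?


E[X] = C(4, 3) · 6^{1 − 3} = 4 · 6^{−2} = 4/36.
As a reduced fraction: E[X] = 1/9 ≈ 0.11111.
Is E[X] < 1? YES.
Since E[X] < 1, there exists a 6-coloring of K_{4} with no monochromatic K_3; hence R_6(3) > 4.

E[X] = 1/9 ≈ 0.11111; E[X] < 1, so R_6(3) > 4.


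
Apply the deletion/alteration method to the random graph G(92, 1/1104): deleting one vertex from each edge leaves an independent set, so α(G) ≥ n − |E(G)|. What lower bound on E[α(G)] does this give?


E[|E(G)|] = C(92, 2)·p = 4186 · (1/1104) = 91/24.
E[α(G)] ≥ n − E[|E(G)|] = 92 − 91/24 = 2117/24.
Numerically: ≈ 88.208.
(This is only a lower bound; the true E[α(G)] may be larger.)

E[α(G)] ≥ 2117/24 ≈ 88.208.


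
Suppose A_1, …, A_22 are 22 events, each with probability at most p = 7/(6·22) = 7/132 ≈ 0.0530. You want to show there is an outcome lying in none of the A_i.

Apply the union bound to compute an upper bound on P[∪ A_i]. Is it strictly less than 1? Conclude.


Union bound: P[∪_{i=1}^{22} A_i] ≤ Σ_i P[A_i] ≤ 22·p = 22·(7/132) = 7/6.
Numerically: 7/6 ≈ 1.1667.
Is 7/6 < 1? NO.
Since the bound 7/6 is ≥ 1, the union bound is uninformative here; it does NOT by itself certify existence.

22·p = 7/6 ≈ 1.1667; existence NOT certified by the union bound.


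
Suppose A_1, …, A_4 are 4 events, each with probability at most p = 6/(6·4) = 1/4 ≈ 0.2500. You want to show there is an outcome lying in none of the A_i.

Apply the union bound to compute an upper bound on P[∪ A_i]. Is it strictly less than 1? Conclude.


Union bound: P[∪_{i=1}^{4} A_i] ≤ Σ_i P[A_i] ≤ 4·p = 4·(1/4) = 1.
Numerically: 1 ≈ 1.0000.
Is 1 < 1? NO.
Since the bound 1 is ≥ 1, the union bound is uninformative here; it does NOT by itself certify existence.

4·p = 1 ≈ 1.0000; existence NOT certified by the union bound.


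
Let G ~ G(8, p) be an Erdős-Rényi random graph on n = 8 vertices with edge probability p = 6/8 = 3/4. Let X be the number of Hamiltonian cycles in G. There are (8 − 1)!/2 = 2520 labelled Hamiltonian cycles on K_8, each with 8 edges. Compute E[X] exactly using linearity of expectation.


K_8 has (8 − 1)!/2 = 2520 labelled Hamiltonian cycles.
For each such Hamiltonian cycle H, let X_H = 1 if all 8 edges of H are present in G. Then P[X_H = 1] = p^{8} = (3/4)^{8} = 6561/65536.
By linearity: E[X] = Σ_H E[X_H] = 2520 · p^{8} = 2520 · 6561/65536 = 2066715/8192.
Numerically: E[X] ≈ 252.

E[X] = 2520 · (3/4)^{8} = 2066715/8192 ≈ 252.


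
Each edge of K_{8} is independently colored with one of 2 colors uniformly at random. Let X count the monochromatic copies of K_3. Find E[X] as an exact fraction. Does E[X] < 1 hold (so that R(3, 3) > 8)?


E[X] = C(8, 3) · 2^{1 − 3} = 56 · 2^{−2} = 56/4.
As a reduced fraction: E[X] = 14 ≈ 14.0000000.
Is E[X] < 1? NO.
Since E[X] ≥ 1, the first-moment bound is inconclusive at n = 8; it does NOT by itself certify R(3, 3) > 8.

E[X] = 14 ≈ 14.0000000; E[X] ≥ 1; first-moment method inconclusive here.


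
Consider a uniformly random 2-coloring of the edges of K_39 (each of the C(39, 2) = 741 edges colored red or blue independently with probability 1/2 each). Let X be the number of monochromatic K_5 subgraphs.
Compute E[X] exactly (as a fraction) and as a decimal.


Let X = Σ_S X_S over the C(39, 5) = 575757 subsets S of size 5, where X_S = 1 if the K_5 on S is monochromatic.
For a fixed S, the K_5 on S has C(5, 2) = 10 edges. P[all 10 edges red] = (1/2)^10, and likewise for blue, so P[monochromatic] = 2·(1/2)^10 = 2^{1 − 10} = 1/512.
By linearity of expectation: E[X] = C(39, 5) · 2^{1 − 10} = 575757 · 1/512 = 575757/512.
Numerically: E[X] ≈ 1124.52539.

E[X] = C(39,5)·2^(1−C(5,2)) = 575757/512 ≈ 1124.52539.


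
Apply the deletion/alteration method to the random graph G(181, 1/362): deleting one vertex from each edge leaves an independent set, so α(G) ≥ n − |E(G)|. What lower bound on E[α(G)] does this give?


E[|E(G)|] = C(181, 2)·p = 16290 · (1/362) = 45.
E[α(G)] ≥ n − E[|E(G)|] = 181 − 45 = 136.
Numerically: ≈ 136.0000.
(This is only a lower bound; the true E[α(G)] may be larger.)

E[α(G)] ≥ 136 ≈ 136.0000.


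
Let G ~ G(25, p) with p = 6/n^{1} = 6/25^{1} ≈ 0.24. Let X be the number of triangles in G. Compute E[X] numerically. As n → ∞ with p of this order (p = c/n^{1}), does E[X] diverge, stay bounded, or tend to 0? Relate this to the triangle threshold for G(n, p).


Number of potential triangles: C(25, 3) = 2300.
Each occurs with probability p³ ≈ (0.24)³ ≈ 1.382400e-02.
By linearity: E[X] = C(25, 3)·p³ ≈ 2300 · 1.382400e-02 ≈ 31.7952.
Here α = 1, so p = 6/n is exactly at the triangle threshold p ~ 1/n. Asymptotically E[X] → c³/6 = 6³/6 = 36 ≈ 36.0000, a bounded constant. In this regime the triangle count is asymptotically Poisson(c³/6).

E[X] ≈ 31.7952; in regime p = Θ(1/n^{1}) E[X] stays bounded (at the triangle threshold p ~ 1/n).


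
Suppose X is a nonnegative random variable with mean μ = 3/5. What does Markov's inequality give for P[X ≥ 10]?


μ = E[X] = 3/5, a = 10.
Markov: P[X ≥ 10] ≤ μ/a = (3/5)/10 = 3/50.
Numerically: ≈ 0.0600.
(Since a = 10 > μ = 0.6000, the bound 3/50 is < 1 and informative.)

P[X ≥ 10] ≤ 3/50 ≈ 0.0600.


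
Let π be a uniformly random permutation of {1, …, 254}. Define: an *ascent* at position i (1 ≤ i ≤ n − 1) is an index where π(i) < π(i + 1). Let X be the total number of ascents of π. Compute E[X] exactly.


Write X = Σ X_I over i = 1, …, 253, with X_I the indicator of one ascent.
There are 253 indicators.
For each fixed i, the pair (π(i), π(i+1)) is a uniformly random ordered pair of distinct values from {1, …, 254}; by symmetry P[π(i) < π(i+1)] = 1/2.
By linearity: E[X] = 253 · (1/2) = (254 − 1) · (1/2) = 253/2 ≈ 126.5000.

E[X] = 253/2 = 126.5000.


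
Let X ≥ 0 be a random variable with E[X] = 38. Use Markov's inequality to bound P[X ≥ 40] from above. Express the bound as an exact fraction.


μ = E[X] = 38, a = 40.
Markov: P[X ≥ 40] ≤ μ/a = (38)/40 = 19/20.
Numerically: ≈ 0.9500.
(Since a = 40 > μ = 38.0000, the bound 19/20 is < 1 and informative.)

P[X ≥ 40] ≤ 19/20 ≈ 0.9500.


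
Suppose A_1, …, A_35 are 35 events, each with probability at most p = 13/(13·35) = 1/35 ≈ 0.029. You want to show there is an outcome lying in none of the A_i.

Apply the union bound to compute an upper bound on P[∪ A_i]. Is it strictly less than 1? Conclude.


Union bound: P[∪_{i=1}^{35} A_i] ≤ Σ_i P[A_i] ≤ 35·p = 35·(1/35) = 1.
Numerically: 1 ≈ 1.000.
Is 1 < 1? NO.
Since the bound 1 is ≥ 1, the union bound is uninformative here; it does NOT by itself certify existence.

35·p = 1 ≈ 1.000; existence NOT certified by the union bound.


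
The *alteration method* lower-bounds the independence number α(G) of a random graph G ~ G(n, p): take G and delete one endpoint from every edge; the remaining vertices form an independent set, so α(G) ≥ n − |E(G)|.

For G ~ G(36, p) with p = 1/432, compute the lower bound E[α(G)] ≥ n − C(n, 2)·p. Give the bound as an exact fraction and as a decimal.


E[|E(G)|] = C(36, 2)·p = 630 · (1/432) = 35/24.
E[α(G)] ≥ n − E[|E(G)|] = 36 − 35/24 = 829/24.
Numerically: ≈ 34.541667.
(This is only a lower bound; the true E[α(G)] may be larger.)

E[α(G)] ≥ 829/24 ≈ 34.541667.


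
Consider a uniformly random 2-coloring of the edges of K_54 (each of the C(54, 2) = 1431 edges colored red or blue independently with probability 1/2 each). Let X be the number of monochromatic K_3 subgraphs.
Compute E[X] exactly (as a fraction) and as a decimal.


Let X = Σ_S X_S over the C(54, 3) = 24804 subsets S of size 3, where X_S = 1 if the K_3 on S is monochromatic.
For a fixed S, the K_3 on S has C(3, 2) = 3 edges. P[all 3 edges red] = (1/2)^3, and likewise for blue, so P[monochromatic] = 2·(1/2)^3 = 2^{1 − 3} = 1/4.
By linearity of expectation: E[X] = C(54, 3) · 2^{1 − 3} = 24804 · 1/4 = 6201.
Numerically: E[X] ≈ 6201.0000.

E[X] = C(54,3)·2^(1−C(3,2)) = 6201 ≈ 6201.0000.


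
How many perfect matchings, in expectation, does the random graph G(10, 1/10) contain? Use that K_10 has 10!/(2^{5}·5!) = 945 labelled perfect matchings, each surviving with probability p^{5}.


K_10 has 10!/(2^{5}·5!) = 945 labelled perfect matchings.
For each such perfect matching H, let X_H = 1 if all 5 edges of H are present in G. Then P[X_H = 1] = p^{5} = (1/10)^{5} = 1/100000.
By linearity: E[X] = Σ_H E[X_H] = 945 · p^{5} = 945 · 1/100000 = 189/20000.
Numerically: E[X] ≈ 0.00945.

E[X] = 945 · (1/10)^{5} = 189/20000 ≈ 0.00945.


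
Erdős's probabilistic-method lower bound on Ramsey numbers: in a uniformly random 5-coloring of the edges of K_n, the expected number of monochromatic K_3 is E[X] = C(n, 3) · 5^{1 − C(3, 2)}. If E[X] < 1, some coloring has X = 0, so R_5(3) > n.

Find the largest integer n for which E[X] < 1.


We need C(n, 3) · 5^{1 − 3} < 1, i.e. C(n, 3) < 5^{3 − 1} = 25.
Check values of n near the boundary:
  n = 3: C(3, 3) = 1; 1 < 25? YES
  n = 4: C(4, 3) = 4; 4 < 25? YES
  n = 5: C(5, 3) = 10; 10 < 25? YES
  n = 6: C(6, 3) = 20; 20 < 25? YES
  n = 7: C(7, 3) = 35; 35 < 25? NO
The largest n with C(n, 3) < 25 is n = 6 (where E[X] = 4/5 ≈ 0.800000). Hence R_5(3) > 6, i.e. R_5(3) ≥ 7.

Largest n = 6; hence R_5(3) > 6.


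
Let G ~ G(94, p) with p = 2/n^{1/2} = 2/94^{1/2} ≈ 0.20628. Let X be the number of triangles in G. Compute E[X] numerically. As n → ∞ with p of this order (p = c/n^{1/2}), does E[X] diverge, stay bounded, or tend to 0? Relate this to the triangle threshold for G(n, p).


Number of potential triangles: C(94, 3) = 134044.
Each occurs with probability p³ ≈ (0.20628)³ ≈ 8.7780532e-03.
By linearity: E[X] = C(94, 3)·p³ ≈ 134044 · 8.7780532e-03 ≈ 1176.64536.
Since α = 1/2 < 1, p = c/n^{1/2} ≫ 1/n is above the triangle threshold p ~ 1/n. Asymptotically E[X] ~ (c³/6)·n^{3(1−α)} = (2³/6)·n^{1.5} → ∞; triangles are abundant w.h.p.

E[X] ≈ 1176.64536; in regime p = Θ(1/n^{1/2}) E[X] diverges (above the triangle threshold p ~ 1/n).


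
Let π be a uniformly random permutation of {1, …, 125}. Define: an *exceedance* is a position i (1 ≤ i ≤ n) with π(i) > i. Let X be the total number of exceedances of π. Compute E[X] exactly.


Write X = Σ_{i=1}^{125} X_i, where X_i = 1_{π(i) > i}.
For each fixed i, π(i) is uniform over {1, …, 125} (marginal of a uniform permutation), so P[π(i) > i] = (n − i)/n. Summing: Σ_{i=1}^{125} (n − i)/n = (0 + 1 + … + 124)/125 = 125(125 − 1)/(2·125) = (125 − 1)/2.
Hence E[X] = Σ_{i=1}^{125} (125 − i)/125 = 62 ≈ 62.0000.

E[X] = 62 = 62.0000.


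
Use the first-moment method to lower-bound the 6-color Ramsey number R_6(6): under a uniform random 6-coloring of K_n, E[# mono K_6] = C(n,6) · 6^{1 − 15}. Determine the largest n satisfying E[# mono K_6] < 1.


We need C(n, 6) · 6^{1 − 15} < 1, i.e. C(n, 6) < 6^{15 − 1} = 78364164096.
Check values of n near the boundary:
  n = 195: C(195, 6) = 70656049360; 70656049360 < 78364164096? YES
  n = 196: C(196, 6) = 72887293024; 72887293024 < 78364164096? YES
  n = 197: C(197, 6) = 75176946208; 75176946208 < 78364164096? YES
  n = 198: C(198, 6) = 77526225777; 77526225777 < 78364164096? YES
  n = 199: C(199, 6) = 79936367511; 79936367511 < 78364164096? NO
  n = 200: C(200, 6) = 82408626300; 82408626300 < 78364164096? NO
  n = 201: C(201, 6) = 84944276340; 84944276340 < 78364164096? NO
The largest n with C(n, 6) < 78364164096 is n = 198 (where E[X] = 25842075259/26121388032 ≈ 0.989). Hence R_6(6) > 198, i.e. R_6(6) ≥ 199.

Largest n = 198; hence R_6(6) > 198.


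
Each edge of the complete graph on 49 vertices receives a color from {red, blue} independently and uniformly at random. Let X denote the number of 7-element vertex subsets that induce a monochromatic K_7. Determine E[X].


Let X = Σ_S X_S over the C(49, 7) = 85900584 subsets S of size 7, where X_S = 1 if the K_7 on S is monochromatic.
For a fixed S, the K_7 on S has C(7, 2) = 21 edges. P[all 21 edges red] = (1/2)^21, and likewise for blue, so P[monochromatic] = 2·(1/2)^21 = 2^{1 − 21} = 1/1048576.
By linearity of expectation: E[X] = C(49, 7) · 2^{1 − 21} = 85900584 · 1/1048576 = 10737573/131072.
Numerically: E[X] ≈ 81.92118.

E[X] = C(49,7)·2^(1−C(7,2)) = 10737573/131072 ≈ 81.92118.


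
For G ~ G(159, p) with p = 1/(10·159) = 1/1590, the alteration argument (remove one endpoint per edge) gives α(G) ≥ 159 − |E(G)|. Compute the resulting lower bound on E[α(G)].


E[|E(G)|] = C(159, 2)·p = 12561 · (1/1590) = 79/10.
E[α(G)] ≥ n − E[|E(G)|] = 159 − 79/10 = 1511/10.
Numerically: ≈ 151.1000.
(This is only a lower bound; the true E[α(G)] may be larger.)

E[α(G)] ≥ 1511/10 ≈ 151.1000.


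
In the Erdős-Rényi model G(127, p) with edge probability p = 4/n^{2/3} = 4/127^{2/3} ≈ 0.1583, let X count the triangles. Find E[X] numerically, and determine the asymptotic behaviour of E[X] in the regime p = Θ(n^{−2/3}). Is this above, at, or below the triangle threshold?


Number of potential triangles: C(127, 3) = 333375.
Each occurs with probability p³ ≈ (0.1583)³ ≈ 3.968008e-03.
By linearity: E[X] = C(127, 3)·p³ ≈ 333375 · 3.968008e-03 ≈ 1322.8346.
Since α = 2/3 < 1, p = c/n^{2/3} ≫ 1/n is above the triangle threshold p ~ 1/n. Asymptotically E[X] ~ (c³/6)·n^{3(1−α)} = (4³/6)·n^{1} → ∞; triangles are abundant w.h.p.

E[X] ≈ 1322.8346; in regime p = Θ(1/n^{2/3}) E[X] diverges (above the triangle threshold p ~ 1/n).


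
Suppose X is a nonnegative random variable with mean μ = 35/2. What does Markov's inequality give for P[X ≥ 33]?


μ = E[X] = 35/2, a = 33.
Markov: P[X ≥ 33] ≤ μ/a = (35/2)/33 = 35/66.
Numerically: ≈ 0.530.
(Since a = 33 > μ = 17.500, the bound 35/66 is < 1 and informative.)

P[X ≥ 33] ≤ 35/66 ≈ 0.530.


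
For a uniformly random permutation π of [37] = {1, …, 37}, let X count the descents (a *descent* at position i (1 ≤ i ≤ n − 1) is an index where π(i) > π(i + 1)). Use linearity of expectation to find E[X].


Write X = Σ X_I over i = 1, …, 36, with X_I the indicator of one descent.
There are 36 indicators.
For each fixed i, the pair (π(i), π(i+1)) is a uniformly random ordered pair of distinct values from {1, …, 37}; by symmetry P[π(i) > π(i+1)] = 1/2.
By linearity: E[X] = 36 · (1/2) = (37 − 1) · (1/2) = 18 ≈ 18.0000.

E[X] = 18 = 18.0000.


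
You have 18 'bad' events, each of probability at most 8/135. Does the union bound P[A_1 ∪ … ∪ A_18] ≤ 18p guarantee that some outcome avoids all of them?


Union bound: P[∪_{i=1}^{18} A_i] ≤ Σ_i P[A_i] ≤ 18·p = 18·(8/135) = 16/15.
Numerically: 16/15 ≈ 1.06667.
Is 16/15 < 1? NO.
Since the bound 16/15 is ≥ 1, the union bound is uninformative here; it does NOT by itself certify existence.

18·p = 16/15 ≈ 1.06667; existence NOT certified by the union bound.


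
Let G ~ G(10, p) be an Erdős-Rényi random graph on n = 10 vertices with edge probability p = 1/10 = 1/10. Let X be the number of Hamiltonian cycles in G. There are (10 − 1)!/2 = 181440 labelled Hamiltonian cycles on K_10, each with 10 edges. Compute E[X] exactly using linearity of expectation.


K_10 has (10 − 1)!/2 = 181440 labelled Hamiltonian cycles.
For each such Hamiltonian cycle H, let X_H = 1 if all 10 edges of H are present in G. Then P[X_H = 1] = p^{10} = (1/10)^{10} = 1/10000000000.
By linearity of expectation: E[X] = Σ_H E[X_H] = 181440 · p^{10} = 181440 · 1/10000000000 = 567/31250000.
Numerically: E[X] ≈ 1.81e-05.

E[X] = 181440 · (1/10)^{10} = 567/31250000 ≈ 1.81e-05.


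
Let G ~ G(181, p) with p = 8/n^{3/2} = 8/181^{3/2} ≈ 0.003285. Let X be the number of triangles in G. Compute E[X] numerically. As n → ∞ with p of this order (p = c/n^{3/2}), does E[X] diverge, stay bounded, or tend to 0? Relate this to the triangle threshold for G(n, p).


Number of potential triangles: C(181, 3) = 971970.
Each occurs with probability p³ ≈ (0.003285)³ ≈ 3.545817e-08.
By linearity: E[X] = C(181, 3)·p³ ≈ 971970 · 3.545817e-08 ≈ 0.0345.
Since α = 3/2 > 1, p = c/n^{3/2} = o(1/n) is below the triangle threshold p ~ 1/n. Asymptotically E[X] ~ (c³/6)·n^{3(1−α)} = (8³/6)·n^{-1.5} → 0, so by Markov's inequality G has no triangles w.h.p.

E[X] ≈ 0.0345; in regime p = Θ(1/n^{3/2}) E[X] tends to 0 (below the triangle threshold p ~ 1/n).


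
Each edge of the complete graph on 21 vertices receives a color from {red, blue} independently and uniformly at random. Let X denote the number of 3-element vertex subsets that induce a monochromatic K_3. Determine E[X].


Let X = Σ_S X_S over the C(21, 3) = 1330 subsets S of size 3, where X_S = 1 if the K_3 on S is monochromatic.
For a fixed S, the K_3 on S has C(3, 2) = 3 edges. P[all 3 edges red] = (1/2)^3, and likewise for blue, so P[monochromatic] = 2·(1/2)^3 = 2^{1 − 3} = 1/4.
Summing: E[X] = C(21, 3) · 2^{1 − 3} = 1330 · 1/4 = 665/2.
Numerically: E[X] ≈ 332.50000.

E[X] = C(21,3)·2^(1−C(3,2)) = 665/2 ≈ 332.50000.


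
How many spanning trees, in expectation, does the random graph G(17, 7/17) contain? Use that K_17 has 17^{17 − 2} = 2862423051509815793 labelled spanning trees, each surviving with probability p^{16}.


K_17 has 17^{17 − 2} = 2862423051509815793 labelled spanning trees.
For each such spanning tree H, let X_H = 1 if all 16 edges of H are present in G. Then P[X_H = 1] = p^{16} = (7/17)^{16} = 33232930569601/48661191875666868481.
Summing the indicators: E[X] = Σ_H E[X_H] = 2862423051509815793 · p^{16} = 2862423051509815793 · 33232930569601/48661191875666868481 = 33232930569601/17.
Numerically: E[X] ≈ 1.95488e+12.

E[X] = 2862423051509815793 · (7/17)^{16} = 33232930569601/17 ≈ 1.95488e+12.


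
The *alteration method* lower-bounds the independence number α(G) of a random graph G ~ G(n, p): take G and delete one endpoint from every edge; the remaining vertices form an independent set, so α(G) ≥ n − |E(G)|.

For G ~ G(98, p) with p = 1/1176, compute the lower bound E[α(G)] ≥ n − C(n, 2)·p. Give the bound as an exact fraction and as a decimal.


E[|E(G)|] = C(98, 2)·p = 4753 · (1/1176) = 97/24.
E[α(G)] ≥ n − E[|E(G)|] = 98 − 97/24 = 2255/24.
Numerically: ≈ 93.958.
(This is only a lower bound; the true E[α(G)] may be larger.)

E[α(G)] ≥ 2255/24 ≈ 93.958.


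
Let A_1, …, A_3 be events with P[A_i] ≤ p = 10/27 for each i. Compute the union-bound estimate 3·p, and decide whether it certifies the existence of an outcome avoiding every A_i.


Union bound: P[∪_{i=1}^{3} A_i] ≤ Σ_i P[A_i] ≤ 3·p = 3·(10/27) = 10/9.
Numerically: 10/9 ≈ 1.1111111.
Is 10/9 < 1? NO.
Since the bound 10/9 is ≥ 1, the union bound is uninformative here; it does NOT by itself certify existence.

3·p = 10/9 ≈ 1.1111111; existence NOT certified by the union bound.


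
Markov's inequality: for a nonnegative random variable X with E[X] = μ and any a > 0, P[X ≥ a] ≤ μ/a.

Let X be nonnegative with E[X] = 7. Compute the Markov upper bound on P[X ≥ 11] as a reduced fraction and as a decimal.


μ = E[X] = 7, a = 11.
Markov: P[X ≥ 11] ≤ μ/a = (7)/11 = 7/11.
Numerically: ≈ 0.6364.
(Since a = 11 > μ = 7.0000, the bound 7/11 is < 1 and informative.)

P[X ≥ 11] ≤ 7/11 ≈ 0.6364.


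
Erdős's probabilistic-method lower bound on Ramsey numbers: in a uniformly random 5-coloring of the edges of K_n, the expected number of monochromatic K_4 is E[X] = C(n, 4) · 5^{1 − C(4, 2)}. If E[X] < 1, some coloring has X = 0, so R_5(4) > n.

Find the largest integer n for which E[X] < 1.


We need C(n, 4) · 5^{1 − 6} < 1, i.e. C(n, 4) < 5^{6 − 1} = 3125.
Check values of n near the boundary:
  n = 16: C(16, 4) = 1820; 1820 < 3125? YES
  n = 17: C(17, 4) = 2380; 2380 < 3125? YES
  n = 18: C(18, 4) = 3060; 3060 < 3125? YES
  n = 19: C(19, 4) = 3876; 3876 < 3125? NO
The largest n with C(n, 4) < 3125 is n = 18 (where E[X] = 612/625 ≈ 0.979). Hence R_5(4) > 18, i.e. R_5(4) ≥ 19.

Largest n = 18; hence R_5(4) > 18.


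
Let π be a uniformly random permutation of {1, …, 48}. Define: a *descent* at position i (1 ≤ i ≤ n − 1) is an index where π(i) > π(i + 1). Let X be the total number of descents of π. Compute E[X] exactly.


Write X = Σ X_I over i = 1, …, 47, with X_I the indicator of one descent.
There are 47 indicators.
For each fixed i, the pair (π(i), π(i+1)) is a uniformly random ordered pair of distinct values from {1, …, 48}; by symmetry P[π(i) > π(i+1)] = 1/2.
By linearity: E[X] = 47 · (1/2) = (48 − 1) · (1/2) = 47/2 ≈ 23.500000.

E[X] = 47/2 = 23.500000.
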